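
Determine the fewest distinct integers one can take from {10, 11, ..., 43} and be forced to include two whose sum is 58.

Group the elements by complementary pair {x, 58−x}: {15,43}, {16,42}, {17,41}, …, giving 14 two-element pairs, the single value 29 (it cannot pair with itself since the integers are distinct), and 5 integers whose partner 58−x falls outside [10,43].
Treating each of those 20 groups as a pigeonhole, one can pick one integer per group — 20 integers — with no two summing to 58.
The 21st integer lands in an occupied pair, forcing a sum of 58.

21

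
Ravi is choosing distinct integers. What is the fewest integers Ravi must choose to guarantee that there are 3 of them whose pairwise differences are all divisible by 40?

81

Integers whose pairwise differences are multiples of 40 are exactly those sharing a remainder mod 40. The 40 residue classes mod 40 are the pigeonholes.
With 80 integers one could put 2 in each residue class and have no class reach 3.
The 81st integer pushes some class to 3, so 40·2 + 1 = 81.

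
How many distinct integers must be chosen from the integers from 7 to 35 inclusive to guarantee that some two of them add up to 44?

A set avoiding the sum 44 can contain at most one of each pair {x, 44−x}, plus the 3 elements whose complement lies outside the range or equal to its own complement.
The integers 7, …, 22 (16 of them) are such a set: any two sum to at least 7+8 = 15 and at most 21+22 = 43 < 44.
By the pigeonhole principle, any 17th integer completes one of the 13 pairs, so 17 choices force a sum of 44.

17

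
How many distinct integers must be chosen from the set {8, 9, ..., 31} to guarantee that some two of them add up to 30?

18

Two chosen integers sum to 30 exactly when both halves of some pair {x, 30−x} with 8 ≤ x ≤ 30−x ≤ 22 are chosen — 7 such pairs.
The remaining 10 elements (those with no distinct partner in range) can never complete a 30-sum, so the worst case takes all of them and one from each pair: 10 + 7 = 17.
The 18th integer has to be the second member of some pair, so 17 + 1 = 18.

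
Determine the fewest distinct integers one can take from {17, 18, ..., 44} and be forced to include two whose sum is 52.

20

Two chosen integers sum to 52 exactly when both halves of some pair {x, 52−x} with 17 ≤ x ≤ 52−x ≤ 35 are chosen — 9 such pairs.
The remaining 10 elements (those with no distinct partner in range) can never complete a 52-sum, so the worst case takes all of them and one from each pair: 10 + 9 = 19.
By pigeonhole, the 20th integer has to be the second member of some pair, so 19 + 1 = 20.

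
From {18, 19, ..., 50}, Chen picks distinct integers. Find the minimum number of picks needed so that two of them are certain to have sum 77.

22

Two chosen integers sum to 77 exactly when both halves of some pair {x, 77−x} with 27 ≤ x ≤ 77−x ≤ 50 are chosen — 12 such pairs.
The remaining 9 elements (those with no distinct partner in range) can never complete a 77-sum, so the worst case takes all of them and one from each pair: 9 + 12 = 21.
Pigeonhole: the 22nd integer has to be the second member of some pair, so 21 + 1 = 22.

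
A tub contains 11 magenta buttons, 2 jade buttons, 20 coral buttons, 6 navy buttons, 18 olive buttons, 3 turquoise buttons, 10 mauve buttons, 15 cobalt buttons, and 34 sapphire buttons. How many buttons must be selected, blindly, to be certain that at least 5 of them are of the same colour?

Put each drawn button into a box by colour. The largest draw with every box below 5 takes min(count, 4) from each colour; colours with fewer than 4 contribute all they have.
Σ min(cᵢ, 4) = 4 + 2 + 4 + 4 + 4 + 3 + 4 + 4 + 4 = 33.
Draw number 33 + 1 = 34 must push one box to 5.

34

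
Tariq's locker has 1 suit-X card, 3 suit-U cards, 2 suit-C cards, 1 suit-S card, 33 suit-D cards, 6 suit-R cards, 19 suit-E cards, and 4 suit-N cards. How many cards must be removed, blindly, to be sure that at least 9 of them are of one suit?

The 8 suits are the holes; the cards drawn are the pigeons.
To avoid 9 of any one suit, the worst case takes at most 8 of each suit, or every card of a suit that has fewer than 8.
That gives 1 + 3 + 2 + 1 + 8 + 6 + 8 + 4 = 33 cards with no suit reaching 9.
The next card forces some suit to 9, so 33 + 1 = 34.

34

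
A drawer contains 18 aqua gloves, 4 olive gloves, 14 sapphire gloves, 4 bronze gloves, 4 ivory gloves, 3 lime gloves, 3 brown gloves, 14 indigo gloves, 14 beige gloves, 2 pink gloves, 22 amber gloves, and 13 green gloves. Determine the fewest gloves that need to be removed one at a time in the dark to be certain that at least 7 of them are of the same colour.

By pigeonhole, put each drawn glove into a box by colour. The largest draw with every box below 7 takes min(count, 6) from each colour; colours with fewer than 6 contribute all they have.
Σ min(cᵢ, 6) = 6 + 4 + 6 + 4 + 4 + 3 + 3 + 6 + 6 + 2 + 6 + 6 = 56.
Draw number 56 + 1 = 57 must push one box to 7.

57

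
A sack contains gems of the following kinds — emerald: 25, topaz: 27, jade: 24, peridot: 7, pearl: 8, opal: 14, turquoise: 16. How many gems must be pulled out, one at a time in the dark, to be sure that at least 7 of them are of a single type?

43

An adversary could hand out at most 6 gems per type: 6 + 6 + 6 + 6 + 6 + 6 + 6 = 42 gems and still no type has 7.
One more gem lands in a type already at 6, so 43 draws are enough and 42 are not.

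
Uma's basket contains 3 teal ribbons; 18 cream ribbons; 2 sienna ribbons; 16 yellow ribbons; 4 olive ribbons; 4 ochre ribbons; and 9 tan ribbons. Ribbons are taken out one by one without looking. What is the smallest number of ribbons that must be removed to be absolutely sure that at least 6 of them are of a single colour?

29

By pigeonhole, the 7 colours are the holes; the ribbons drawn are the pigeons.
To avoid 6 of any one colour, the worst case takes at most 5 of each colour, or every ribbon of a colour that has fewer than 5.
That gives 3 + 5 + 2 + 5 + 4 + 4 + 5 = 28 ribbons with no colour reaching 6.
The next ribbon forces some colour to 6, so 28 + 1 = 29.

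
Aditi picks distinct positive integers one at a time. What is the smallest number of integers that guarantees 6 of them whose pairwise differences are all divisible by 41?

206

Integers whose pairwise differences are multiples of 41 are exactly those sharing a remainder mod 41. Pigeonhole: the 41 residue classes mod 41 are the pigeonholes.
With 205 integers one could put 5 in each residue class and have no class reach 6.
The 206th integer pushes some class to 6, so 41·5 + 1 = 206.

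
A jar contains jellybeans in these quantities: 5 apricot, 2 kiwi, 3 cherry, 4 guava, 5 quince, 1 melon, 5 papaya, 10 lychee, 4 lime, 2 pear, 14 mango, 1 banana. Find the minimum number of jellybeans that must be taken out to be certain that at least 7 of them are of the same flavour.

45

Put each drawn jellybean into a box by flavour. The largest draw with every box below 7 takes min(count, 6) from each flavour; flavours with fewer than 6 contribute all they have.
Σ min(cᵢ, 6) = 5 + 2 + 3 + 4 + 5 + 1 + 5 + 6 + 4 + 2 + 6 + 1 = 44.
Draw number 44 + 1 = 45 must push one box to 7.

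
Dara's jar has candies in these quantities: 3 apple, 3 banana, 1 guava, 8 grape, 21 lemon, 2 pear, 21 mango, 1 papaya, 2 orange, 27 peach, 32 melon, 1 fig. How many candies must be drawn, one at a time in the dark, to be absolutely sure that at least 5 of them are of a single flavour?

An adversary could hand out at most 4 candies per flavour (7 flavours run out sooner): 3 + 3 + 1 + 4 + 4 + 2 + 4 + 1 + 2 + 4 + 4 + 1 = 33 candies and still no flavour has 5.
One more candy lands in a flavour already at 4, so 34 draws are enough and 33 are not.

34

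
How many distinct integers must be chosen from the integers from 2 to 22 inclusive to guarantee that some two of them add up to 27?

13

A set avoiding the sum 27 can contain at most one of each pair {x, 27−x}, plus the 3 elements whose complement lies outside the range.
The integers 2, …, 13 (12 of them) are such a set: any two sum to at least 2+3 = 5 and at most 12+13 = 25 < 27.
By pigeonhole, any 13th integer completes one of the 9 pairs, so 13 choices force a sum of 27.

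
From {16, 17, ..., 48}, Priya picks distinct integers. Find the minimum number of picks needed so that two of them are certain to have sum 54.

A set avoiding the sum 54 can contain at most one of each pair {x, 54−x}, plus the 11 elements whose complement lies outside the range or equal to its own complement.
The integers 27, …, 48 (22 of them) are such a set: any two sum to at least 27+28 = 55 > 54.
By pigeonhole, any 23rd integer completes one of the 11 pairs, so 23 choices force a sum of 54.

23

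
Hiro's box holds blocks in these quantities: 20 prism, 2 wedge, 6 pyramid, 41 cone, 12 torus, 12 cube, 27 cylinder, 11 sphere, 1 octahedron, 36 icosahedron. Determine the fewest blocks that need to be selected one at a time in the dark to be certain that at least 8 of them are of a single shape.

An adversary could hand out at most 7 blocks per shape (wedge, pyramid, octahedron run out sooner): 7 + 2 + 6 + 7 + 7 + 7 + 7 + 7 + 1 + 7 = 58 blocks and still no shape has 8.
Pigeonhole: one more block lands in a shape already at 7, so 59 draws are enough and 58 are not.

59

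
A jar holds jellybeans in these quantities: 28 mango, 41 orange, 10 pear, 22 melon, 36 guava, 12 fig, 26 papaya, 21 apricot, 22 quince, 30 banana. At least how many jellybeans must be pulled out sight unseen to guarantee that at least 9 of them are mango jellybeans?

229

In the worst case for collecting mango jellybeans, every non-mango jellybean comes out first.
There are 41 + 10 + 22 + 36 + 12 + 26 + 21 + 22 + 30 = 220 non-mango jellybeans altogether.
After those, each further jellybean must be mango, so 220 + 9 = 229 draws guarantee 9 mango jellybeans.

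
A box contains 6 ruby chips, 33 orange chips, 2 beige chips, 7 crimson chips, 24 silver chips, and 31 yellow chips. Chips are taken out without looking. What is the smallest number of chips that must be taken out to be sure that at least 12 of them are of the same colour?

An adversary could hand out at most 11 chips per colour (ruby, beige, crimson run out sooner): 6 + 11 + 2 + 7 + 11 + 11 = 48 chips and still no colour has 12.
One more chip lands in a colour already at 11, so 49 draws are enough and 48 are not.

49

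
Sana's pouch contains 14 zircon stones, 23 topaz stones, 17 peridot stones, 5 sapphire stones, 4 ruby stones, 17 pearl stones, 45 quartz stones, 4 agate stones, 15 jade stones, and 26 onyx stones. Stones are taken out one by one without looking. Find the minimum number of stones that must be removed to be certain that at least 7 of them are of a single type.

56

Put each drawn stone into a box by type. The largest draw with every box below 7 takes min(count, 6) from each type; types with fewer than 6 contribute all they have.
Σ min(cᵢ, 6) = 6 + 6 + 6 + 5 + 4 + 6 + 6 + 4 + 6 + 6 = 55.
Draw number 55 + 1 = 56 must push one box to 7.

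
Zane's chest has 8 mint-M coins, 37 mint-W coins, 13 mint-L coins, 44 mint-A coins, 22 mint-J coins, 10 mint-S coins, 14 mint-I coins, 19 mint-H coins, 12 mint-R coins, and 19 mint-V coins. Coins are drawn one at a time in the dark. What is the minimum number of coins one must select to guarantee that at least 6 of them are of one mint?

Pigeonhole: put each drawn coin into a box by mint. The largest draw with every box below 6 takes min(count, 5) from each mint.
Σ min(cᵢ, 5) = 5 + 5 + 5 + 5 + 5 + 5 + 5 + 5 + 5 + 5 = 50.
Draw number 50 + 1 = 51 must push one box to 6.

51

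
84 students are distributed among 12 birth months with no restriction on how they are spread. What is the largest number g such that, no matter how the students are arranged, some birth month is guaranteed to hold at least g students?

The 12 birth months are the holes and the 84 students are the pigeons.
If every birth month held at most 6 students, the total would be at most 12 × 6 = 72, which is less than 84.
So some birth month holds at least ⌈84/12⌉ = 7 students.

7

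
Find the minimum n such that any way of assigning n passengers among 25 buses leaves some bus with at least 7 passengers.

151

With 150 passengers one could put exactly 6 in each of the 25 buses, and no bus would reach 7.
One more passenger must land in a bus that already has 6, giving it 7.
So 25 × 6 + 1 = 151 passengers are required.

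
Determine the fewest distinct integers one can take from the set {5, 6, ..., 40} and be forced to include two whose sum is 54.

24

Two chosen integers sum to 54 exactly when both halves of some pair {x, 54−x} with 14 ≤ x ≤ 54−x ≤ 40 are chosen — 13 such pairs.
The remaining 10 elements (those with no distinct partner in range) can never complete a 54-sum, so the worst case takes all of them and one from each pair: 10 + 13 = 23.
The 24th integer has to be the second member of some pair, so 23 + 1 = 24.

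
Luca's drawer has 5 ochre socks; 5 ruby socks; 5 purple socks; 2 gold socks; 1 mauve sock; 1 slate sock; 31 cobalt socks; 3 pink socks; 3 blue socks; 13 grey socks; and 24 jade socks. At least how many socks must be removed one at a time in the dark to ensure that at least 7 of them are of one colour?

An adversary could hand out at most 6 socks per colour (8 colours run out sooner): 5 + 5 + 5 + 2 + 1 + 1 + 6 + 3 + 3 + 6 + 6 = 43 socks and still no colour has 7.
By the pigeonhole principle, one more sock lands in a colour already at 6, so 44 draws are enough and 43 are not.

44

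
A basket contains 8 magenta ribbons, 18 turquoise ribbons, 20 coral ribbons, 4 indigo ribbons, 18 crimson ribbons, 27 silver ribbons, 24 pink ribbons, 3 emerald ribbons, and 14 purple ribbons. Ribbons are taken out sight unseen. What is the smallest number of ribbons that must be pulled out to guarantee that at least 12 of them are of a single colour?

Pigeonhole: the 9 colours are the holes; the ribbons drawn are the pigeons.
To avoid 12 of any one colour, the worst case takes at most 11 of each colour, or every ribbon of a colour that has fewer than 11.
That gives 8 + 11 + 11 + 4 + 11 + 11 + 11 + 3 + 11 = 81 ribbons with no colour reaching 12.
The next ribbon forces some colour to 12, so 81 + 1 = 82.

82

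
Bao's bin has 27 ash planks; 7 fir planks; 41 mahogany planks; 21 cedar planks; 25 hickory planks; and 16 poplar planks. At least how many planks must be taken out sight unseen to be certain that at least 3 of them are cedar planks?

119

In the worst case for collecting cedar planks, every non-cedar plank comes out first.
There are 27 + 7 + 41 + 25 + 16 = 116 non-cedar planks altogether.
After those, each further plank must be cedar, so 116 + 3 = 119 draws guarantee 3 cedar planks.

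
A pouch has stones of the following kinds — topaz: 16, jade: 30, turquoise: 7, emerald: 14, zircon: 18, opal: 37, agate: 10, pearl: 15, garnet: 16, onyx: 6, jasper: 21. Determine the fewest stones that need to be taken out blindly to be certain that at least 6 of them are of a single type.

56

By the pigeonhole principle, the 11 types are the holes; the stones drawn are the pigeons.
To avoid 6 of any one type, the worst case takes at most 5 of each type.
That gives 5 + 5 + 5 + 5 + 5 + 5 + 5 + 5 + 5 + 5 + 5 = 55 stones with no type reaching 6.
The next stone forces some type to 6, so 55 + 1 = 56.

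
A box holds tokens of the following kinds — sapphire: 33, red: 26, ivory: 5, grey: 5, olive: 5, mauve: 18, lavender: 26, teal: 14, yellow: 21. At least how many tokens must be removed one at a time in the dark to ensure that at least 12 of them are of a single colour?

The 9 colours are the holes; the tokens drawn are the pigeons.
To avoid 12 of any one colour, the worst case takes at most 11 of each colour, or every token of a colour that has fewer than 11.
That gives 11 + 11 + 5 + 5 + 5 + 11 + 11 + 11 + 11 = 81 tokens with no colour reaching 12.
The next token forces some colour to 12, so 81 + 1 = 82.

82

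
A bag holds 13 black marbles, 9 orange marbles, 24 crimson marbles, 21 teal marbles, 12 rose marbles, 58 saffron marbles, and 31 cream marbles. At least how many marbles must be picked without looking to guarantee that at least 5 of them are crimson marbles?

149

In the worst case for collecting crimson marbles, every non-crimson marble comes out first.
There are 13 + 9 + 21 + 12 + 58 + 31 = 144 non-crimson marbles altogether.
After those, each further marble must be crimson, so 144 + 5 = 149 draws guarantee 5 crimson marbles.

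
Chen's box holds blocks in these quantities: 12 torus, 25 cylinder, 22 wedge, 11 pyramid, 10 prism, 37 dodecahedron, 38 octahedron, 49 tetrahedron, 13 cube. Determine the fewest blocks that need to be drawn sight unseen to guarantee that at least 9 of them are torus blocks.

214

In the worst case for collecting torus blocks, every non-torus block comes out first.
There are 25 + 22 + 11 + 10 + 37 + 38 + 49 + 13 = 205 non-torus blocks altogether.
After those, each further block must be torus, so 205 + 9 = 214 draws guarantee 9 torus blocks.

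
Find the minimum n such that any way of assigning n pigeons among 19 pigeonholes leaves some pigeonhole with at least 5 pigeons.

With 76 pigeons one could put exactly 4 in each of the 19 pigeonholes, and no pigeonhole would reach 5.
Pigeonhole: one more pigeon must land in a pigeonhole that already has 4, giving it 5.
So 19 × 4 + 1 = 77 pigeons are required.

77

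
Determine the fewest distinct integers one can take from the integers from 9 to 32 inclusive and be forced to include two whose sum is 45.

Two chosen integers sum to 45 exactly when both halves of some pair {x, 45−x} with 13 ≤ x ≤ 45−x ≤ 32 are chosen — 10 such pairs.
The remaining 4 elements (those with no distinct partner in range) can never complete a 45-sum, so the worst case takes all of them and one from each pair: 4 + 10 = 14.
The 15th integer has to be the second member of some pair, so 14 + 1 = 15.

15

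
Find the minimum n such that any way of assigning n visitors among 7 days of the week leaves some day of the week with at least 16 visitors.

106

With 105 visitors one could put exactly 15 in each of the 7 days of the week, and no day of the week would reach 16.
By the pigeonhole principle, one more visitor must land in a day of the week that already has 15, giving it 16.
So 7 × 15 + 1 = 106 visitors are required.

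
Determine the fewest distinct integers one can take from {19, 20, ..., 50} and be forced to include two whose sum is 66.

19

Two chosen integers sum to 66 exactly when both halves of some pair {x, 66−x} with 19 ≤ x ≤ 66−x ≤ 47 are chosen — 14 such pairs.
The remaining 4 elements (those with no distinct partner in range) can never complete a 66-sum, so the worst case takes all of them and one from each pair: 4 + 14 = 18.
By the pigeonhole principle, the 19th integer has to be the second member of some pair, so 18 + 1 = 19.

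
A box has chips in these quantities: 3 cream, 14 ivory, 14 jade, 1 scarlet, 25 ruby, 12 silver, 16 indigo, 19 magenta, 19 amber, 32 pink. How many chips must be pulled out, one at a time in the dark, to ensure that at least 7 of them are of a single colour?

By pigeonhole, the 10 colours are the holes; the chips drawn are the pigeons.
To avoid 7 of any one colour, the worst case takes at most 6 of each colour, or every chip of a colour that has fewer than 6.
That gives 3 + 6 + 6 + 1 + 6 + 6 + 6 + 6 + 6 + 6 = 52 chips with no colour reaching 7.
The next chip forces some colour to 7, so 52 + 1 = 53.

53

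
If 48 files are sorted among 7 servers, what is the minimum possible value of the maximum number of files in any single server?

7

The 7 servers are the holes and the 48 files are the pigeons.
If every server held at most 6 files, the total would be at most 7 × 6 = 42, which is less than 48.
So some server holds at least ⌈48/7⌉ = 7 files.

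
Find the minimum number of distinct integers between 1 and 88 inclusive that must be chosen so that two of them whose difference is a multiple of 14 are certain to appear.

Integers whose pairwise differences are multiples of 14 are exactly those sharing a remainder mod 14. By pigeonhole, the 14 residue classes mod 14 are the pigeonholes.
With 14 integers one could put 1 in each residue class and have no class reach 2.
The 15th integer pushes some class to 2, so 14·1 + 1 = 15.

15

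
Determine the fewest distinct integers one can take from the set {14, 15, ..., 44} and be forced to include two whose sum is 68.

Two chosen integers sum to 68 exactly when both halves of some pair {x, 68−x} with 24 ≤ x ≤ 68−x ≤ 44 are chosen — 10 such pairs.
The remaining 11 elements (those with no distinct partner in range) can never complete a 68-sum, so the worst case takes all of them and one from each pair: 11 + 10 = 21.
By pigeonhole, the 22nd integer has to be the second member of some pair, so 21 + 1 = 22.

22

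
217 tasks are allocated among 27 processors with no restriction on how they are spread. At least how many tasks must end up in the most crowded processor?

By pigeonhole, the 27 processors are the holes and the 217 tasks are the pigeons.
If every processor held at most 8 tasks, the total would be at most 27 × 8 = 216, which is less than 217.
So some processor holds at least ⌈217/27⌉ = 9 tasks.

9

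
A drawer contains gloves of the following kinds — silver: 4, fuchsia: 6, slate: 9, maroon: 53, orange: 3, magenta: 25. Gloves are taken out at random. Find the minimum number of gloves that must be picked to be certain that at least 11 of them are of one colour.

43

By the pigeonhole principle, the 6 colours are the holes; the gloves drawn are the pigeons.
To avoid 11 of any one colour, the worst case takes at most 10 of each colour, or every glove of a colour that has fewer than 10.
That gives 4 + 6 + 9 + 10 + 3 + 10 = 42 gloves with no colour reaching 11.
The next glove forces some colour to 11, so 42 + 1 = 43.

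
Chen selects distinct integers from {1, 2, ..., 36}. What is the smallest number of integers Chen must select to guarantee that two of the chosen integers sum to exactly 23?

26

A set avoiding the sum 23 can contain at most one of each pair {x, 23−x}, plus the 14 elements whose complement lies outside the range.
The integers 12, …, 36 (25 of them) are such a set: any two sum to at least 12+13 = 25 > 23.
Pigeonhole: any 26th integer completes one of the 11 pairs, so 26 choices force a sum of 23.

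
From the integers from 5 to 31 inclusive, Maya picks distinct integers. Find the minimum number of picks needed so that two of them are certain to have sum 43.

18

Two chosen integers sum to 43 exactly when both halves of some pair {x, 43−x} with 12 ≤ x ≤ 43−x ≤ 31 are chosen — 10 such pairs.
The remaining 7 elements (those with no distinct partner in range) can never complete a 43-sum, so the worst case takes all of them and one from each pair: 7 + 10 = 17.
The 18th integer has to be the second member of some pair, so 17 + 1 = 18.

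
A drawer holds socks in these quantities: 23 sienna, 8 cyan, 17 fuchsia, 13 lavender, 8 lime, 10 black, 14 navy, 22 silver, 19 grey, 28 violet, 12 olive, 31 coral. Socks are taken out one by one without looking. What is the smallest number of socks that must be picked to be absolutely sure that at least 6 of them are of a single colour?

61

Pigeonhole: the 12 colours are the holes; the socks drawn are the pigeons.
To avoid 6 of any one colour, the worst case takes at most 5 of each colour.
That gives 5 + 5 + 5 + 5 + 5 + 5 + 5 + 5 + 5 + 5 + 5 + 5 = 60 socks with no colour reaching 6.
The next sock forces some colour to 6, so 60 + 1 = 61.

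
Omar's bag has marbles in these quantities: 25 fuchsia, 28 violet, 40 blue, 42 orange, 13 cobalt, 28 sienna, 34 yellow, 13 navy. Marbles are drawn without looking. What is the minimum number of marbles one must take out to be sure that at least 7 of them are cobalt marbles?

217

In the worst case for collecting cobalt marbles, every non-cobalt marble comes out first.
There are 25 + 28 + 40 + 42 + 28 + 34 + 13 = 210 non-cobalt marbles altogether.
After those, each further marble must be cobalt, so 210 + 7 = 217 draws guarantee 7 cobalt marbles.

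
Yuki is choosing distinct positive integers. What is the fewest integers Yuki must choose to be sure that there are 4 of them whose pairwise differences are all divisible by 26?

79

Integers whose pairwise differences are multiples of 26 are exactly those sharing a remainder mod 26. Pigeonhole: the 26 residue classes mod 26 are the pigeonholes.
With 78 integers one could put 3 in each residue class and have no class reach 4.
The 79th integer pushes some class to 4, so 26·3 + 1 = 79.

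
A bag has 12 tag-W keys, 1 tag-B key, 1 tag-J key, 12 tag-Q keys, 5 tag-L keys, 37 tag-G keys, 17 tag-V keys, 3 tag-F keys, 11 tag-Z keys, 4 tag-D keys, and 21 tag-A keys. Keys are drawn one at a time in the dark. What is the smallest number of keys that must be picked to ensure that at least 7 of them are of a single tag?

51

By the pigeonhole principle, the 11 tags are the holes; the keys drawn are the pigeons.
To avoid 7 of any one tag, the worst case takes at most 6 of each tag, or every key of a tag that has fewer than 6.
That gives 6 + 1 + 1 + 6 + 5 + 6 + 6 + 3 + 6 + 4 + 6 = 50 keys with no tag reaching 7.
The next key forces some tag to 7, so 50 + 1 = 51.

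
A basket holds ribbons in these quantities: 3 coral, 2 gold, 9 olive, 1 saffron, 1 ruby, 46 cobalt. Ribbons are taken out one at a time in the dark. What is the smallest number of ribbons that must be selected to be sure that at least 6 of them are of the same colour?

18

Put each drawn ribbon into a box by colour. The largest draw with every box below 6 takes min(count, 5) from each colour; colours with fewer than 5 contribute all they have.
Σ min(cᵢ, 5) = 3 + 2 + 5 + 1 + 1 + 5 = 17.
Draw number 17 + 1 = 18 must push one box to 6.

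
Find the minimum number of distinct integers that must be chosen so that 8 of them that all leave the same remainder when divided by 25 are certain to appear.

The 25 residue classes mod 25 are the pigeonholes.
With 175 integers one could put 7 in each residue class and have no class reach 8.
The 176th integer pushes some class to 8, so 25·7 + 1 = 176.

176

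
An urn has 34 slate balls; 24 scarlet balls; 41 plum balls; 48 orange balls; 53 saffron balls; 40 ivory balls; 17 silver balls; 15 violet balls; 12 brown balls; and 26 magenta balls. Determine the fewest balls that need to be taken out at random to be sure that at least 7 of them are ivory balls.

277

In the worst case for collecting ivory balls, every non-ivory ball comes out first.
There are 34 + 24 + 41 + 48 + 53 + 17 + 15 + 12 + 26 = 270 non-ivory balls altogether.
After those, each further ball must be ivory, so 270 + 7 = 277 draws guarantee 7 ivory balls.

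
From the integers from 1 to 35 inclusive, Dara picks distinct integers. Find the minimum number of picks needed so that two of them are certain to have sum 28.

A set avoiding the sum 28 can contain at most one of each pair {x, 28−x}, plus the 9 elements whose complement lies outside the range or equal to its own complement.
The integers 14, …, 35 (22 of them) are such a set: any two sum to at least 14+15 = 29 > 28.
By pigeonhole, any 23rd integer completes one of the 13 pairs, so 23 choices force a sum of 28.

23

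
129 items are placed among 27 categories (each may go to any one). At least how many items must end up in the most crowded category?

5

The 27 categories are the holes and the 129 items are the pigeons.
If every category held at most 4 items, the total would be at most 27 × 4 = 108, which is less than 129.
So some category holds at least ⌈129/27⌉ = 5 items.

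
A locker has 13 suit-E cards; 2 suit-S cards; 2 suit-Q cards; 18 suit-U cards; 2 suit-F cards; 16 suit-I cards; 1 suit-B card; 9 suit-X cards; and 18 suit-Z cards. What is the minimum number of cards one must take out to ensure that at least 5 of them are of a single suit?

Pigeonhole: the 9 suits are the holes; the cards drawn are the pigeons.
To avoid 5 of any one suit, the worst case takes at most 4 of each suit, or every card of a suit that has fewer than 4.
That gives 4 + 2 + 2 + 4 + 2 + 4 + 1 + 4 + 4 = 27 cards with no suit reaching 5.
The next card forces some suit to 5, so 27 + 1 = 28.

28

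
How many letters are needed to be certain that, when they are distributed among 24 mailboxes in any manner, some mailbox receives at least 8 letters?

With 168 letters one could put exactly 7 in each of the 24 mailboxes, and no mailbox would reach 8.
By the pigeonhole principle, one more letter must land in a mailbox that already has 7, giving it 8.
So 24 × 7 + 1 = 169 letters are required.

169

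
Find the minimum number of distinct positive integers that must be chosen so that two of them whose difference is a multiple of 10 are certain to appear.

Integers whose pairwise differences are multiples of 10 are exactly those sharing a remainder mod 10. By the pigeonhole principle, the 10 residue classes mod 10 are the pigeonholes.
With 10 integers one could put 1 in each residue class and have no class reach 2.
The 11th integer pushes some class to 2, so 10·1 + 1 = 11.

11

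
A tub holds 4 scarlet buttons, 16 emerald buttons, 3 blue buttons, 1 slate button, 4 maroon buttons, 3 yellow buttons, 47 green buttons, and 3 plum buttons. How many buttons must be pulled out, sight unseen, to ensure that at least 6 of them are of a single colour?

29

By pigeonhole, the 8 colours are the holes; the buttons drawn are the pigeons.
To avoid 6 of any one colour, the worst case takes at most 5 of each colour, or every button of a colour that has fewer than 5.
That gives 4 + 5 + 3 + 1 + 4 + 3 + 5 + 3 = 28 buttons with no colour reaching 6.
The next button forces some colour to 6, so 28 + 1 = 29.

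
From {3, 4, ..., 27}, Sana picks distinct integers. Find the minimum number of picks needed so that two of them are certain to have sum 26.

16

Two chosen integers sum to 26 exactly when both halves of some pair {x, 26−x} with 3 ≤ x ≤ 26−x ≤ 23 are chosen — 10 such pairs.
The remaining 5 elements (those with no distinct partner in range) can never complete a 26-sum, so the worst case takes all of them and one from each pair: 5 + 10 = 15.
By pigeonhole, the 16th integer has to be the second member of some pair, so 15 + 1 = 16.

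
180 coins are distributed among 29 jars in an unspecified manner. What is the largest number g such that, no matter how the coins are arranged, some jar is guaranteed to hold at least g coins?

The 29 jars are the holes and the 180 coins are the pigeons.
If every jar held at most 6 coins, the total would be at most 29 × 6 = 174, which is less than 180.
So some jar holds at least ⌈180/29⌉ = 7 coins.

7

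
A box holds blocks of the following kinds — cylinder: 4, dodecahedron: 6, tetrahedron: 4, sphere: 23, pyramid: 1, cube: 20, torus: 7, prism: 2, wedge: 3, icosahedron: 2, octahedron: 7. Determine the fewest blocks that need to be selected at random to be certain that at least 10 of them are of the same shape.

55

An adversary could hand out at most 9 blocks per shape (9 shapes run out sooner): 4 + 6 + 4 + 9 + 1 + 9 + 7 + 2 + 3 + 2 + 7 = 54 blocks and still no shape has 10.
By the pigeonhole principle, one more block lands in a shape already at 9, so 55 draws are enough and 54 are not.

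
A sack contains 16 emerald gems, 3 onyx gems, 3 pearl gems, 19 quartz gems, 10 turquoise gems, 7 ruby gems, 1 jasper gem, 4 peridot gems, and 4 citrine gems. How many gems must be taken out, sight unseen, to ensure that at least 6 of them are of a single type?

36

An adversary could hand out at most 5 gems per type (5 types run out sooner): 5 + 3 + 3 + 5 + 5 + 5 + 1 + 4 + 4 = 35 gems and still no type has 6.
By the pigeonhole principle, one more gem lands in a type already at 5, so 36 draws are enough and 35 are not.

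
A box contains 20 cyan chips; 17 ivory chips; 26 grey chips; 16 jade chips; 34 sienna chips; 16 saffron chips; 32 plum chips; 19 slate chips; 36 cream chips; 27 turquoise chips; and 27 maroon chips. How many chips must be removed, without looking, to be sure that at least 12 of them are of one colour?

122

By pigeonhole, the 11 colours are the holes; the chips drawn are the pigeons.
To avoid 12 of any one colour, the worst case takes at most 11 of each colour.
That gives 11 + 11 + 11 + 11 + 11 + 11 + 11 + 11 + 11 + 11 + 11 = 121 chips with no colour reaching 12.
The next chip forces some colour to 12, so 121 + 1 = 122.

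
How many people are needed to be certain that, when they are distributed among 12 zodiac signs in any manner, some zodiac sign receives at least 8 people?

85

With 84 people one could put exactly 7 in each of the 12 zodiac signs, and no zodiac sign would reach 8.
One more person must land in a zodiac sign that already has 7, giving it 8.
So 12 × 7 + 1 = 85 people are required.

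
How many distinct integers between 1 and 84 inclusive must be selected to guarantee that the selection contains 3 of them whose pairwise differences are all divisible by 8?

Integers whose pairwise differences are multiples of 8 are exactly those sharing a remainder mod 8. Pigeonhole: the 8 residue classes mod 8 are the pigeonholes.
With 16 integers one could put 2 in each residue class and have no class reach 3.
The 17th integer pushes some class to 3, so 8·2 + 1 = 17.

17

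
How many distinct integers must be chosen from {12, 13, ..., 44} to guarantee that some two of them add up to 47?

Two chosen integers sum to 47 exactly when both halves of some pair {x, 47−x} with 12 ≤ x ≤ 47−x ≤ 35 are chosen — 12 such pairs.
The remaining 9 elements (those with no distinct partner in range) can never complete a 47-sum, so the worst case takes all of them and one from each pair: 9 + 12 = 21.
By pigeonhole, the 22nd integer has to be the second member of some pair, so 21 + 1 = 22.

22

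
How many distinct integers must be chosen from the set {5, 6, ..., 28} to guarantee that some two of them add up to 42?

18

Group the elements by complementary pair {x, 42−x}: {14,28}, {15,27}, {16,26}, …, giving 7 two-element pairs; the single value 21 (it cannot pair with itself since the integers are distinct); and 9 integers whose partner 42−x falls outside [5,28].
Treating each of those 17 groups as a pigeonhole, one can pick one integer per group — 17 integers — with no two summing to 42.
The 18th integer lands in an occupied pair, forcing a sum of 42.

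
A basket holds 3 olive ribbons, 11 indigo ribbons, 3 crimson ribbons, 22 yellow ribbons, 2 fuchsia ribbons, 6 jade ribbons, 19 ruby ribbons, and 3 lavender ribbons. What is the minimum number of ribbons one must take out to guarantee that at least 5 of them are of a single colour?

An adversary could hand out at most 4 ribbons per colour (4 colours run out sooner): 3 + 4 + 3 + 4 + 2 + 4 + 4 + 3 = 27 ribbons and still no colour has 5.
Pigeonhole: one more ribbon lands in a colour already at 4, so 28 draws are enough and 27 are not.

28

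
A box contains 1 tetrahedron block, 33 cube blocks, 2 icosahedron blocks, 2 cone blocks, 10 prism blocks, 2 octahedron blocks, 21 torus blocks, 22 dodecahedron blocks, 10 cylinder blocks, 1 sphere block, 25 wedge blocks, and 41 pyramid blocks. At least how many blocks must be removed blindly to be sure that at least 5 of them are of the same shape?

Put each drawn block into a box by shape. The largest draw with every box below 5 takes min(count, 4) from each shape; shapes with fewer than 4 contribute all they have.
Σ min(cᵢ, 4) = 1 + 4 + 2 + 2 + 4 + 2 + 4 + 4 + 4 + 1 + 4 + 4 = 36.
Draw number 36 + 1 = 37 must push one box to 5.

37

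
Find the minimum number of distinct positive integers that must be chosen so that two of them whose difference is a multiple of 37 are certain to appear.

38

Integers whose pairwise differences are multiples of 37 are exactly those sharing a remainder mod 37. By pigeonhole, the 37 residue classes mod 37 are the pigeonholes.
With 37 integers one could put 1 in each residue class and have no class reach 2.
The 38th integer pushes some class to 2, so 37·1 + 1 = 38.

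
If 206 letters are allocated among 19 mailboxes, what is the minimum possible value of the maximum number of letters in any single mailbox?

Pigeonhole: the 19 mailboxes are the holes and the 206 letters are the pigeons.
If every mailbox held at most 10 letters, the total would be at most 19 × 10 = 190, which is less than 206.
So some mailbox holds at least ⌈206/19⌉ = 11 letters.

11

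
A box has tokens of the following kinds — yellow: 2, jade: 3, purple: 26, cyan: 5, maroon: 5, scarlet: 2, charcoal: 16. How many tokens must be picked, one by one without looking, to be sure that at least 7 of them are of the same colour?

By pigeonhole, the 7 colours are the holes; the tokens drawn are the pigeons.
To avoid 7 of any one colour, the worst case takes at most 6 of each colour, or every token of a colour that has fewer than 6.
That gives 2 + 3 + 6 + 5 + 5 + 2 + 6 = 29 tokens with no colour reaching 7.
The next token forces some colour to 7, so 29 + 1 = 30.

30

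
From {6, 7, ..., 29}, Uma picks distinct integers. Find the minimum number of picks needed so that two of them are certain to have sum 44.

18

A set avoiding the sum 44 can contain at most one of each pair {x, 44−x}, plus the 10 elements whose complement lies outside the range or equal to its own complement.
The integers 6, …, 22 (17 of them) are such a set: any two sum to at least 6+7 = 13 and at most 21+22 = 43 < 44.
Any 18th integer completes one of the 7 pairs, so 18 choices force a sum of 44.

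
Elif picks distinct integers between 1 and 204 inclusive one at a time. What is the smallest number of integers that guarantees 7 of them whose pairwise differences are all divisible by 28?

169

Integers whose pairwise differences are multiples of 28 are exactly those sharing a remainder mod 28. The 28 residue classes mod 28 are the pigeonholes.
With 168 integers one could put 6 in each residue class and have no class reach 7.
The 169th integer pushes some class to 7, so 28·6 + 1 = 169.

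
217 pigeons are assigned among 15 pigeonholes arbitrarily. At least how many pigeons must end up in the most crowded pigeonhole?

15

The 15 pigeonholes are the holes and the 217 pigeons are the pigeons.
If every pigeonhole held at most 14 pigeons, the total would be at most 15 × 14 = 210, which is less than 217.
So some pigeonhole holds at least ⌈217/15⌉ = 15 pigeons.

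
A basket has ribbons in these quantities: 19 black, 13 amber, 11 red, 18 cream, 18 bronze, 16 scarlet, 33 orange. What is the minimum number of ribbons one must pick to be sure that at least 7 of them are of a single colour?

43

An adversary could hand out at most 6 ribbons per colour: 6 + 6 + 6 + 6 + 6 + 6 + 6 = 42 ribbons and still no colour has 7.
By pigeonhole, one more ribbon lands in a colour already at 6, so 43 draws are enough and 42 are not.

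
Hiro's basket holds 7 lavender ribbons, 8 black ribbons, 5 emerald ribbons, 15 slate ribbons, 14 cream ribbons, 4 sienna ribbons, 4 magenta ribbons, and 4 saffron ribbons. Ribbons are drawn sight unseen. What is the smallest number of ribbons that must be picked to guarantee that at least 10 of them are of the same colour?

51

The 8 colours are the holes; the ribbons drawn are the pigeons.
To avoid 10 of any one colour, the worst case takes at most 9 of each colour, or every ribbon of a colour that has fewer than 9.
That gives 7 + 8 + 5 + 9 + 9 + 4 + 4 + 4 = 50 ribbons with no colour reaching 10.
The next ribbon forces some colour to 10, so 50 + 1 = 51.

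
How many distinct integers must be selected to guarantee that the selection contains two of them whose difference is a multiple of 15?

16

Integers whose pairwise differences are multiples of 15 are exactly those sharing a remainder mod 15. Pigeonhole: the 15 residue classes mod 15 are the pigeonholes.
With 15 integers one could put 1 in each residue class and have no class reach 2.
The 16th integer pushes some class to 2, so 15·1 + 1 = 16.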